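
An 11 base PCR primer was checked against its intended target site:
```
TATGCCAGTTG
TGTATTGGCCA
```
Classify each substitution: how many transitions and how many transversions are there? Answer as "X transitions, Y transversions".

8 transitions, 0 transversions

Mismatches (1-based):
base 2: A→G (purine→purine, transition)
base 4: G→A (purine→purine, transition)
base 5: C→T (pyrimidine→pyrimidine, transition)
base 6: C→T (pyrimidine→pyrimidine, transition)
base 7: A→G (purine→purine, transition)
base 9: T→C (pyrimidine→pyrimidine, transition)
base 10: T→C (pyrimidine→pyrimidine, transition)
base 11: G→A (purine→purine, transition)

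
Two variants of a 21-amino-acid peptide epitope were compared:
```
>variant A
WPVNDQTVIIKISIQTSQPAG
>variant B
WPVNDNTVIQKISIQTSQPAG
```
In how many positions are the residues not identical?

2

Comparing position by position, 2 positions differ: 6 (Q/N), 10 (I/Q).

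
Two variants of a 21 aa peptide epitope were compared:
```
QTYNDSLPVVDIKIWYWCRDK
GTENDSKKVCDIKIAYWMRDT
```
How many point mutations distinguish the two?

Comparing position by position, 8 positions differ: 1 (Q/G), 3 (Y/E), 7 (L/K), 8 (P/K), 10 (V/C), 15 (W/A), 18 (C/M), 21 (K/T).

8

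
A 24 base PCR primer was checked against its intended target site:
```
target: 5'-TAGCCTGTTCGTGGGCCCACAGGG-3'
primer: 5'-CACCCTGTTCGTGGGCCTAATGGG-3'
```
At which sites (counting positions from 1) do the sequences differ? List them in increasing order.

Differences at site 1 (T→C), site 3 (G→C), site 18 (C→T), site 20 (C→A), site 21 (A→T).

1, 3, 18, 20, 21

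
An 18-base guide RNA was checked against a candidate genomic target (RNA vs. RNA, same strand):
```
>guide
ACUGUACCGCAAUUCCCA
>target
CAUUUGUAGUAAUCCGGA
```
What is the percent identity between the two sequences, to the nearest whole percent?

10 positions differ (1, 2, 4, 6, 7, 8, 10, 14, 16, 17), so 8 of 18 match: 8/18 = 44.44%.

44%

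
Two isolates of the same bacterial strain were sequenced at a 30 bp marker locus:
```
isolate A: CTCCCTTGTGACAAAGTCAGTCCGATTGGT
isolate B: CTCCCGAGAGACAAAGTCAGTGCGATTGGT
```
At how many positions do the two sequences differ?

Mismatches (1-based): position 6: T→G; position 7: T→A; position 9: T→A; position 22: C→G.

4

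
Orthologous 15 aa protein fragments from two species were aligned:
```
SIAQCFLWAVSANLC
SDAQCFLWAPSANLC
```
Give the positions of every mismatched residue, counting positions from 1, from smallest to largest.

Scanning 1-based: 2: I/D; 10: V/P.

2, 10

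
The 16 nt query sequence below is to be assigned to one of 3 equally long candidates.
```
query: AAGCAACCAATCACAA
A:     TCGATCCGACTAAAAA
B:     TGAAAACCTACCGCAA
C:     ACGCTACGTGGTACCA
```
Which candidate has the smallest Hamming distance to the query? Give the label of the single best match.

B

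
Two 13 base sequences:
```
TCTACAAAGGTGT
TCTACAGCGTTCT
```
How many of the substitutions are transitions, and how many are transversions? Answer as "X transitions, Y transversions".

1 transition, 3 transversions

Mismatches (1-based):
site 7: A→G (purine→purine, transition)
site 8: A→C (purine→pyrimidine, transversion)
site 10: G→T (purine→pyrimidine, transversion)
site 12: G→C (purine→pyrimidine, transversion)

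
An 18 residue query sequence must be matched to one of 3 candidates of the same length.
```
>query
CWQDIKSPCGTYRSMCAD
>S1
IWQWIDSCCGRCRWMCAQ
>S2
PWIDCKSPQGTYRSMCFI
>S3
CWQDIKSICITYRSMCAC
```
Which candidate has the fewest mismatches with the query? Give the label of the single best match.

Hamming distances to query — S1: 8; S2: 6; S3: 3.
Smallest is S3 with 3 mismatches.

S3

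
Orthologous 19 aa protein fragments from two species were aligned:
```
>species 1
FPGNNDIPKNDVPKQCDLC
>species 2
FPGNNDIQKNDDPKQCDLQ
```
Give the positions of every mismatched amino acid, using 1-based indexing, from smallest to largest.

8, 12, 19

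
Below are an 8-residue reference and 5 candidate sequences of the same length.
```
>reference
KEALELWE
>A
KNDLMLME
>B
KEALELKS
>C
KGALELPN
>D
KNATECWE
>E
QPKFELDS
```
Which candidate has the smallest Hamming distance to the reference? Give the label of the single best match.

B

A differs at 4 residues; B differs at 2 residues; C differs at 3 residues; D differs at 3 residues; E differs at 6 residues. The closest is B.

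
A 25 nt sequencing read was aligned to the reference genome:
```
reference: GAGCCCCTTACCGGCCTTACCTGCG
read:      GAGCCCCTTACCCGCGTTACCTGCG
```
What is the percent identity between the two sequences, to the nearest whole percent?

92%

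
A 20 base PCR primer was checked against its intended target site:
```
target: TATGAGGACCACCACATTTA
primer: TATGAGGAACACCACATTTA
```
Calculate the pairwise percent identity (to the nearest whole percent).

Mismatch at position 9 (1-based): 1 of 20.
Identical positions: 19/20 = 95% → 95%.

95%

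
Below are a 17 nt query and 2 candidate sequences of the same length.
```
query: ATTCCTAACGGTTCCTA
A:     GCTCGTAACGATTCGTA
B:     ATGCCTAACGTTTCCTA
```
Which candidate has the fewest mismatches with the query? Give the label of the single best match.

B

A differs at 5 sites; B differs at 2 sites. The closest is B.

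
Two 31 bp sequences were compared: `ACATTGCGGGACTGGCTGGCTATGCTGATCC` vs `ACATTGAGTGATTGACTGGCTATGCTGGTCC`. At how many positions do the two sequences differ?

Comparing position by position, 5 positions differ: 7 (C/A), 9 (G/T), 12 (C/T), 15 (G/A), 28 (A/G).

5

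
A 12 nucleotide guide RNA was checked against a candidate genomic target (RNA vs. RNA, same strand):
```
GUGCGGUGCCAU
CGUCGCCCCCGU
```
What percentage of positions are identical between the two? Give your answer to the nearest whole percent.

42%

7 positions differ (1, 2, 3, 6, 7, 8, 11), so 5 of 12 match: 5/12 = 41.67%.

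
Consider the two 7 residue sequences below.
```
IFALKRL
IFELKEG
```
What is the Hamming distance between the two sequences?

The sequences differ at positions 3, 6, 7 (1-based) — 3 in total.

3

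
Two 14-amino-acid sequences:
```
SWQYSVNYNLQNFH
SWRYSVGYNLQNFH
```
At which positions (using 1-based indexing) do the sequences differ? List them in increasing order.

Scanning 1-based: 3: Q/R; 7: N/G.

3, 7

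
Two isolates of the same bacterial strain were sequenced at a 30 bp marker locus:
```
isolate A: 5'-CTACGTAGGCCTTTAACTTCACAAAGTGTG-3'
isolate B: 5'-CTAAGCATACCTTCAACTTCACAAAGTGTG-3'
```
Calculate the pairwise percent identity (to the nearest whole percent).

Mismatches at positions 4, 6, 8, 9, 14 (1-based): 5 of 30.
Identical positions: 25/30 = 83.33% → 83%.

83%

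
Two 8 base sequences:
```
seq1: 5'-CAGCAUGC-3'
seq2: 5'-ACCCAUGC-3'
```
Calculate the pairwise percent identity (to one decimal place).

Mismatches at positions 1, 2, 3 (1-based): 3 of 8.
Identical positions: 5/8 = 62.5% → 62.5%.

62.5%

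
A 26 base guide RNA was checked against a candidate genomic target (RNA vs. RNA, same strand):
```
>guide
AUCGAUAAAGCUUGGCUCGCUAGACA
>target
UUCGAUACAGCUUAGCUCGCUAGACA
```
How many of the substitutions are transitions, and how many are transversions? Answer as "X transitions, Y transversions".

Transitions (purine↔purine or pyrimidine↔pyrimidine): 14 G→A.
Transversions (purine↔pyrimidine): 1 A→U, 8 A→C.

1 transition, 2 transversions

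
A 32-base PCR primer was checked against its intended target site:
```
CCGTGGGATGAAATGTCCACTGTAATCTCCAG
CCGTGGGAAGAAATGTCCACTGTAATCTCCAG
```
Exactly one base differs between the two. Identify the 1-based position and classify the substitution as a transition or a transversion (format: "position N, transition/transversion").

position 9, transversion

Position 9 changes T→A. T is a pyrimidine and A is a purine, so this is a transversion.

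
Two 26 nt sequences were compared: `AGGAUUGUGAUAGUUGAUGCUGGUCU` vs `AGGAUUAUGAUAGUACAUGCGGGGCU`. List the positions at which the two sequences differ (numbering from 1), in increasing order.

7, 15, 16, 21, 24

Differences at position 7 (G→A), position 15 (U→A), position 16 (G→C), position 21 (U→G), position 24 (U→G).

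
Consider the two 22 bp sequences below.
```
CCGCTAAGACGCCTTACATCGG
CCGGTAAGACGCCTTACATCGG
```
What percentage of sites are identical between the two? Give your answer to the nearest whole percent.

95%

1 position differs (4), so 21 of 22 match: 21/22 = 95.45%.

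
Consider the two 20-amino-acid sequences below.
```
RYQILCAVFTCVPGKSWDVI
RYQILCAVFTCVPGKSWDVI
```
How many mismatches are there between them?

The two sequences are identical at every position.

0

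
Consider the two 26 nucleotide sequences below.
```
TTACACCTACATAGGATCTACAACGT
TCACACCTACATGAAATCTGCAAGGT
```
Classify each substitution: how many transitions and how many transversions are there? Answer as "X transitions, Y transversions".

5 transitions, 1 transversion

Transitions (purine↔purine or pyrimidine↔pyrimidine): 2 T→C, 13 A→G, 14 G→A, 15 G→A, 20 A→G.
Transversions (purine↔pyrimidine): 24 C→G.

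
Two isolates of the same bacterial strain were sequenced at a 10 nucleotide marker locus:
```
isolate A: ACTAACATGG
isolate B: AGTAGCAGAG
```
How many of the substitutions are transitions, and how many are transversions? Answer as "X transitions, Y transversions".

2 transitions, 2 transversions

Mismatches (1-based):
site 2: C→G (pyrimidine→purine, transversion)
site 5: A→G (purine→purine, transition)
site 8: T→G (pyrimidine→purine, transversion)
site 9: G→A (purine→purine, transition)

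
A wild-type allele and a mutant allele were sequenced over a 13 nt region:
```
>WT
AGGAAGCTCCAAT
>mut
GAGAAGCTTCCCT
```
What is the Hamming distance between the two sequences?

Mismatches (1-based): position 1: A→G; position 2: G→A; position 9: C→T; position 11: A→C; position 12: A→C.

5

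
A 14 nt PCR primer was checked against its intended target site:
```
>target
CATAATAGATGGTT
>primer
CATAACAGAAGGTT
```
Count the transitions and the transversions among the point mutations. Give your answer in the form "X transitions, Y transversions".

1 transition, 1 transversion

Transitions (purine↔purine or pyrimidine↔pyrimidine): 6 T→C.
Transversions (purine↔pyrimidine): 10 T→A.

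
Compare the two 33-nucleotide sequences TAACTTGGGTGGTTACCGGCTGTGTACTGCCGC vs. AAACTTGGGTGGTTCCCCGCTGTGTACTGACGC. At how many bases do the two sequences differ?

4

The sequences differ at bases 1, 15, 18, 30 (1-based) — 4 in total.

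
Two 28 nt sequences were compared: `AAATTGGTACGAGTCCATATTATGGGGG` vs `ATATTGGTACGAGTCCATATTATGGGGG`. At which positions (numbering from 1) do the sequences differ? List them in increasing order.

2

Differences at position 2 (A→T).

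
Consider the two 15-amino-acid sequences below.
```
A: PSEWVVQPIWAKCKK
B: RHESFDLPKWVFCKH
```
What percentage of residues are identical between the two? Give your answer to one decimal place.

33.3%

Mismatches at positions 1, 2, 4, 5, 6, 7, 9, 11, 12, 15 (1-based): 10 of 15.
Identical positions: 5/15 = 33.33% → 33.3%.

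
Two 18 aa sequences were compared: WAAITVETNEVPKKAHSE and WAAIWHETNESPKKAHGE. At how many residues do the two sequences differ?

Comparing position by position, 4 residues differ: 5 (T/W), 6 (V/H), 11 (V/S), 17 (S/G).

4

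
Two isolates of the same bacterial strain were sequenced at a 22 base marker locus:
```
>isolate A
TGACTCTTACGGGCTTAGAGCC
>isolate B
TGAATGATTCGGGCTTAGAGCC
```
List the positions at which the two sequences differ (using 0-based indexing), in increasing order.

3, 5, 6, 8

Differences at position 3 (C→A), position 5 (C→G), position 6 (T→A), position 8 (A→T).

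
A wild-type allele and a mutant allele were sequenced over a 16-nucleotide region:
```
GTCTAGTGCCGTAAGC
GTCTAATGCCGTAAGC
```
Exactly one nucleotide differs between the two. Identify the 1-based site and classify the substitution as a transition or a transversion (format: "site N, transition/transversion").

site 6, transition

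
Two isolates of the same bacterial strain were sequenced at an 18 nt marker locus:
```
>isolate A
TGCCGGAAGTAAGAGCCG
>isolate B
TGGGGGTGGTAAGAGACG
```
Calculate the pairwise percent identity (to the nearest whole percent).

72%

5 positions differ (3, 4, 7, 8, 16), so 13 of 18 match: 13/18 = 72.22%.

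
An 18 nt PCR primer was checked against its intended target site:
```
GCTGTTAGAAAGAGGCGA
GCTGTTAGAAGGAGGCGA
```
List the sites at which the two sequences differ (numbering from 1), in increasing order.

11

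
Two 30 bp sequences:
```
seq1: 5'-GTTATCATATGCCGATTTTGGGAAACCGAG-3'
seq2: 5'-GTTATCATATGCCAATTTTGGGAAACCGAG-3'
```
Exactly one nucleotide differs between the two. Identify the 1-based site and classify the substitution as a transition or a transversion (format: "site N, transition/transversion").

Site 14 changes G→A. G is a purine and A is a purine, so this is a transition.

site 14, transition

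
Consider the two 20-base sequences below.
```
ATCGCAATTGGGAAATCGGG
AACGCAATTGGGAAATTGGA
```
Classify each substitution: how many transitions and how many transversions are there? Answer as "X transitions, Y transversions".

Transitions (purine↔purine or pyrimidine↔pyrimidine): 17 C→T, 20 G→A.
Transversions (purine↔pyrimidine): 2 T→A.

2 transitions, 1 transversion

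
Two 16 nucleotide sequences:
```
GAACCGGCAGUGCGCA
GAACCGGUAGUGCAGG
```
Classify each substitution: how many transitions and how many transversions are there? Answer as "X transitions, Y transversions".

Transitions (purine↔purine or pyrimidine↔pyrimidine): 8 C→U, 14 G→A, 16 A→G.
Transversions (purine↔pyrimidine): 15 C→G.

3 transitions, 1 transversion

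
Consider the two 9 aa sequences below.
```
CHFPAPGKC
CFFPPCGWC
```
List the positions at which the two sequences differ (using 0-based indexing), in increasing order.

1, 4, 5, 7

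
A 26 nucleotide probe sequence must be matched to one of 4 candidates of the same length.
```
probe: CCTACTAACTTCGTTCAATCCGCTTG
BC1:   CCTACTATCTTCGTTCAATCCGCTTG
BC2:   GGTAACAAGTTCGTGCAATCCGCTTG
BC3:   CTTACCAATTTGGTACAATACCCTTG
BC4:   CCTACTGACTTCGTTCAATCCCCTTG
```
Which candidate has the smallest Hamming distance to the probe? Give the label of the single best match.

BC1

BC1 differs at 1 site; BC2 differs at 6 sites; BC3 differs at 7 sites; BC4 differs at 2 sites. The closest is BC1.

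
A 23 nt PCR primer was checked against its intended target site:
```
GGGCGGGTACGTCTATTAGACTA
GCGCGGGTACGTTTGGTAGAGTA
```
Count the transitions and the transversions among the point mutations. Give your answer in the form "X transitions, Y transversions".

Transitions (purine↔purine or pyrimidine↔pyrimidine): 13 C→T, 15 A→G.
Transversions (purine↔pyrimidine): 2 G→C, 16 T→G, 21 C→G.

2 transitions, 3 transversions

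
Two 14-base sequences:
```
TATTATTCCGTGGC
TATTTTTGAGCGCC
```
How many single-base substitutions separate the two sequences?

The sequences differ at sites 5, 8, 9, 11, 13 (1-based) — 5 in total.

5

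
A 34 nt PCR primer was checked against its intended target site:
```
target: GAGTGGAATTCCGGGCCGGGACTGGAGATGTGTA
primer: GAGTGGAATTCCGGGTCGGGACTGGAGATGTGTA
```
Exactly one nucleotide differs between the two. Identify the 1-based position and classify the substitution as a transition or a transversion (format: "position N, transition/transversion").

position 16, transition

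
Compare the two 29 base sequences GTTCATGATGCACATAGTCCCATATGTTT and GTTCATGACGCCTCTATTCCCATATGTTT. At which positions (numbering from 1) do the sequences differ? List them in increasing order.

9, 12, 13, 14, 17

Differences at position 9 (T→C), position 12 (A→C), position 13 (C→T), position 14 (A→C), position 17 (G→T).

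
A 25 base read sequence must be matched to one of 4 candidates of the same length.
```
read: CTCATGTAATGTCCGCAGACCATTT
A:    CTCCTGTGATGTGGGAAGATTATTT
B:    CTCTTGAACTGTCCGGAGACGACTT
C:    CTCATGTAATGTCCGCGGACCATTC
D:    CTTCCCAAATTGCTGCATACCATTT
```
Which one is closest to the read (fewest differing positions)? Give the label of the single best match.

A differs at 7 positions; B differs at 6 positions; C differs at 2 positions; D differs at 9 positions. The closest is C.

C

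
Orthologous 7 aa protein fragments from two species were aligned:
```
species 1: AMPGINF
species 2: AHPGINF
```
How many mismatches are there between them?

Comparing position by position, 1 residue differs: 2 (M/H).

1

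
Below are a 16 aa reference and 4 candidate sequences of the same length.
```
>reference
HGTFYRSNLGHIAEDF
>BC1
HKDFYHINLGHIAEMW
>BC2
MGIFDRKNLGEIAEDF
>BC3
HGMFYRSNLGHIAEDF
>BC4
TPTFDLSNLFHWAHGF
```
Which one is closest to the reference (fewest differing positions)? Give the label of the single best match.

BC3

Hamming distances to reference — BC1: 6; BC2: 5; BC3: 1; BC4: 8.
Smallest is BC3 with 1 mismatch.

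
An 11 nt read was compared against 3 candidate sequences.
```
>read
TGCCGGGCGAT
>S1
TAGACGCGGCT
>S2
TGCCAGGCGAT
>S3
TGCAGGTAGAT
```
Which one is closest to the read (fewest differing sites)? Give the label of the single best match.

S1 differs at 7 sites; S2 differs at 1 site; S3 differs at 3 sites. The closest is S2.

S2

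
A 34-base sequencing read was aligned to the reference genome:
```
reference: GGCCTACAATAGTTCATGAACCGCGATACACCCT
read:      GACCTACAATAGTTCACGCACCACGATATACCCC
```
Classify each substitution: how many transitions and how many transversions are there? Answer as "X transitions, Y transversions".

5 transitions, 1 transversion

Mismatches (1-based):
base 2: G→A (purine→purine, transition)
base 17: T→C (pyrimidine→pyrimidine, transition)
base 19: A→C (purine→pyrimidine, transversion)
base 23: G→A (purine→purine, transition)
base 29: C→T (pyrimidine→pyrimidine, transition)
base 34: T→C (pyrimidine→pyrimidine, transition)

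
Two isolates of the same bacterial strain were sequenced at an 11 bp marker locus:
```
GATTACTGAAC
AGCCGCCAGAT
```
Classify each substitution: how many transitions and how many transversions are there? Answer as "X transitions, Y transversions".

Mismatches (1-based):
base 1: G→A (purine→purine, transition)
base 2: A→G (purine→purine, transition)
base 3: T→C (pyrimidine→pyrimidine, transition)
base 4: T→C (pyrimidine→pyrimidine, transition)
base 5: A→G (purine→purine, transition)
base 7: T→C (pyrimidine→pyrimidine, transition)
base 8: G→A (purine→purine, transition)
base 9: A→G (purine→purine, transition)
base 11: C→T (pyrimidine→pyrimidine, transition)

9 transitions, 0 transversions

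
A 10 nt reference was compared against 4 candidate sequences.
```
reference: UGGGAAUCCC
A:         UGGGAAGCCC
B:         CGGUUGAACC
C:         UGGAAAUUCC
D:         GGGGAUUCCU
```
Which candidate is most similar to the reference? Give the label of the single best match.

A

A differs at 1 position; B differs at 6 positions; C differs at 2 positions; D differs at 3 positions. The closest is A.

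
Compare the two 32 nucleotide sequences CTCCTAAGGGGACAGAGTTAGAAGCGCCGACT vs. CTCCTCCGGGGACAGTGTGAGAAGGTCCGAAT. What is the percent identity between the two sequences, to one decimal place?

7 positions differ (6, 7, 16, 19, 25, 26, 31), so 25 of 32 match: 25/32 = 78.12%.

78.1%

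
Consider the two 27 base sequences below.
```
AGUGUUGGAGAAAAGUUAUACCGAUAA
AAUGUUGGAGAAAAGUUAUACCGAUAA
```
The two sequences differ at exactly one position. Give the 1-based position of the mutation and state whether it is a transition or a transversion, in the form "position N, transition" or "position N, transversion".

The sequences differ only at position 2: G→A (purine→purine), a transition.

position 2, transition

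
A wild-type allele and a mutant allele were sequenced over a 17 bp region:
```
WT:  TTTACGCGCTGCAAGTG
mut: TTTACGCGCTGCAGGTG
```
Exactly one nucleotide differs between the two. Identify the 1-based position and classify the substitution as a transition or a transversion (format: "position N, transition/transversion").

position 14, transition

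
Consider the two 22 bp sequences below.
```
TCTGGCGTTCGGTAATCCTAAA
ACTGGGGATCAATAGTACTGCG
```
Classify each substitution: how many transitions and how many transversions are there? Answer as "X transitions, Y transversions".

5 transitions, 5 transversions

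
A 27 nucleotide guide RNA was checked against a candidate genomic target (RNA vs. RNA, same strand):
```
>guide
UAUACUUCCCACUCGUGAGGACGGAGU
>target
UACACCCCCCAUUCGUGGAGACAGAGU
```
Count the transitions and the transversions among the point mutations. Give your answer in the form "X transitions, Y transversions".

7 transitions, 0 transversions

Transitions (purine↔purine or pyrimidine↔pyrimidine): 3 U→C, 6 U→C, 7 U→C, 12 C→U, 18 A→G, 19 G→A, 23 G→A.
Transversions (purine↔pyrimidine): none.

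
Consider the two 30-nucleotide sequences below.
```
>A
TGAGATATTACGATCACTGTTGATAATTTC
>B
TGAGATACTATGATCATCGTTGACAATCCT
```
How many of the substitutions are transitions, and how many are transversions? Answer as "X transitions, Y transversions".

8 transitions, 0 transversions

Transitions (purine↔purine or pyrimidine↔pyrimidine): 8 T→C, 11 C→T, 17 C→T, 18 T→C, 24 T→C, 28 T→C, 29 T→C, 30 C→T.
Transversions (purine↔pyrimidine): none.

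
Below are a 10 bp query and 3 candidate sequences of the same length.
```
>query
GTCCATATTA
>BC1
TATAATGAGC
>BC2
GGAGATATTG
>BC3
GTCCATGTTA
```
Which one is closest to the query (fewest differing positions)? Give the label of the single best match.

BC1 differs at 8 positions; BC2 differs at 4 positions; BC3 differs at 1 position. The closest is BC3.

BC3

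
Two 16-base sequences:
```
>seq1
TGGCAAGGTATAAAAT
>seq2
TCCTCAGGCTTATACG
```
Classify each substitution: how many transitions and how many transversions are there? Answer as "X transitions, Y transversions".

2 transitions, 7 transversions

Transitions (purine↔purine or pyrimidine↔pyrimidine): 4 C→T, 9 T→C.
Transversions (purine↔pyrimidine): 2 G→C, 3 G→C, 5 A→C, 10 A→T, 13 A→T, 15 A→C, 16 T→G.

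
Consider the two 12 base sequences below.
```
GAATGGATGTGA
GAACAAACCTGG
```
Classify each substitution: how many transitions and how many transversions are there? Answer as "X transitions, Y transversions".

Transitions (purine↔purine or pyrimidine↔pyrimidine): 4 T→C, 5 G→A, 6 G→A, 8 T→C, 12 A→G.
Transversions (purine↔pyrimidine): 9 G→C.

5 transitions, 1 transversion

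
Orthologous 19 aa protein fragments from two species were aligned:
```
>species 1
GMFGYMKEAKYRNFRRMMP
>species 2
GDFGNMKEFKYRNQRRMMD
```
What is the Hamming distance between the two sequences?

5

Mismatches (1-based): residue 2: M→D; residue 5: Y→N; residue 9: A→F; residue 14: F→Q; residue 19: P→D.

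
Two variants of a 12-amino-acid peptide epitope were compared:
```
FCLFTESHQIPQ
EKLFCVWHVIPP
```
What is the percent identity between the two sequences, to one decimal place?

41.7%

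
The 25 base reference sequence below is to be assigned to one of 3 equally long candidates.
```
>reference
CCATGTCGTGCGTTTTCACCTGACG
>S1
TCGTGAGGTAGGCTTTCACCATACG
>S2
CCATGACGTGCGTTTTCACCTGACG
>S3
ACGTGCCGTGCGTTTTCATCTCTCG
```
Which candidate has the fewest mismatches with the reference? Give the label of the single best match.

Hamming distances to reference — S1: 9; S2: 1; S3: 6.
Smallest is S2 with 1 mismatch.

S2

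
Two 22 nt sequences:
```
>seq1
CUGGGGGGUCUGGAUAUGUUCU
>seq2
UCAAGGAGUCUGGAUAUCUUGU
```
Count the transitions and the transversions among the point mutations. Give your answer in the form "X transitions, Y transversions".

5 transitions, 2 transversions

Mismatches (1-based):
position 1: C→U (pyrimidine→pyrimidine, transition)
position 2: U→C (pyrimidine→pyrimidine, transition)
position 3: G→A (purine→purine, transition)
position 4: G→A (purine→purine, transition)
position 7: G→A (purine→purine, transition)
position 18: G→C (purine→pyrimidine, transversion)
position 21: C→G (pyrimidine→purine, transversion)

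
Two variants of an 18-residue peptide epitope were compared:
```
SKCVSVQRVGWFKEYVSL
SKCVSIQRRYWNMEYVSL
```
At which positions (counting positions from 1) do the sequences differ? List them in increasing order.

6, 9, 10, 12, 13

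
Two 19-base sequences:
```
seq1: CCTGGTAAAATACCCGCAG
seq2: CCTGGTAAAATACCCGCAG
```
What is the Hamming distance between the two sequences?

0

The two sequences are identical at every position.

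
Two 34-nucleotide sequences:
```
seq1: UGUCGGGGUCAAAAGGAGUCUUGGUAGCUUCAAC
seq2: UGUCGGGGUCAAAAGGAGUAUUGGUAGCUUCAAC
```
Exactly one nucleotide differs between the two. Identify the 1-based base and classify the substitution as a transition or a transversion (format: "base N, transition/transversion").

The sequences differ only at base 20: C→A (pyrimidine→purine), a transversion.

base 20, transversion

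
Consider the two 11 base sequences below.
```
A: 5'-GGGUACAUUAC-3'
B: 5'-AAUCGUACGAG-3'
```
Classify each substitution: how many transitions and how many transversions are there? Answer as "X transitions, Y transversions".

Transitions (purine↔purine or pyrimidine↔pyrimidine): 1 G→A, 2 G→A, 4 U→C, 5 A→G, 6 C→U, 8 U→C.
Transversions (purine↔pyrimidine): 3 G→U, 9 U→G, 11 C→G.

6 transitions, 3 transversions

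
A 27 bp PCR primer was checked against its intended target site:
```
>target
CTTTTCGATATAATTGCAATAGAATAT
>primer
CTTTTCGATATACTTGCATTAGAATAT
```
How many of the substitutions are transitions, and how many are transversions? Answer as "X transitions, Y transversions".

0 transitions, 2 transversions

Mismatches (1-based):
base 13: A→C (purine→pyrimidine, transversion)
base 19: A→T (purine→pyrimidine, transversion)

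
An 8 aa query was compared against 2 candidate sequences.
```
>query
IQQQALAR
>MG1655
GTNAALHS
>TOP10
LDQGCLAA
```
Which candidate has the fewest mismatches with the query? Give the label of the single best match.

TOP10

MG1655 differs at 6 positions; TOP10 differs at 5 positions. The closest is TOP10.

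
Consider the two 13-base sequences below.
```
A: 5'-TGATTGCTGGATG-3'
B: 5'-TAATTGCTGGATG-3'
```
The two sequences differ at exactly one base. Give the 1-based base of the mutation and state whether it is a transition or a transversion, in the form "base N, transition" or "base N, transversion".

base 2, transition

The sequences differ only at base 2: G→A (purine→purine), a transition.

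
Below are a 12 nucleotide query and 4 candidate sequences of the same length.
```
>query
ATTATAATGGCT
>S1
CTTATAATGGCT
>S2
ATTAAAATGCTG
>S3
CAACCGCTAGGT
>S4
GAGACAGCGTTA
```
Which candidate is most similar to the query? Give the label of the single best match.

S1 differs at 1 position; S2 differs at 4 positions; S3 differs at 9 positions; S4 differs at 9 positions. The closest is S1.

S1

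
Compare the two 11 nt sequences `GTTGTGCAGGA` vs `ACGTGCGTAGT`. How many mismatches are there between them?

10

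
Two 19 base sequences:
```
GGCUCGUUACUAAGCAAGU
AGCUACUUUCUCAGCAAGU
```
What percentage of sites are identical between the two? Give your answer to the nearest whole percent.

74%

5 positions differ (1, 5, 6, 9, 12), so 14 of 19 match: 14/19 = 73.68%.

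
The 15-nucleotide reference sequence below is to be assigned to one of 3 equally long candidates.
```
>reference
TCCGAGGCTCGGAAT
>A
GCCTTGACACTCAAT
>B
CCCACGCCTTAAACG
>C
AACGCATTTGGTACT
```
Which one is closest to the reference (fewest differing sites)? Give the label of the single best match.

A

Hamming distances to reference — A: 7; B: 9; C: 9.
Smallest is A with 7 mismatches.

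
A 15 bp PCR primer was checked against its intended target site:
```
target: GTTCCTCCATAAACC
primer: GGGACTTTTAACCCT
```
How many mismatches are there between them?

The sequences differ at positions 2, 3, 4, 7, 8, 9, 10, 12, 13, 15 (1-based) — 10 in total.

10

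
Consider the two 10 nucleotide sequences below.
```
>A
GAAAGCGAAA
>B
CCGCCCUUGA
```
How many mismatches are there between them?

Comparing position by position, 8 bases differ: 1 (G/C), 2 (A/C), 3 (A/G), 4 (A/C), 5 (G/C), 7 (G/U), 8 (A/U), 9 (A/G).

8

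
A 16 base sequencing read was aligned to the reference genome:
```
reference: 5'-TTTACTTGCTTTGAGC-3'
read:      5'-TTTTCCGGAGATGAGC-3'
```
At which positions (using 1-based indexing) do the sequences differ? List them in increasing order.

4, 6, 7, 9, 10, 11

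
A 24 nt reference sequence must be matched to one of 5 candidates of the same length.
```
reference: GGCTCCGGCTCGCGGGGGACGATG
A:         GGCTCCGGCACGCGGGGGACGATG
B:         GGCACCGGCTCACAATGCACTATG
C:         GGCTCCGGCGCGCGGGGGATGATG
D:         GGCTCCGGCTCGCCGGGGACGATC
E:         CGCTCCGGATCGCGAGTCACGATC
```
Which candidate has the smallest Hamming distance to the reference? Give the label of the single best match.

A

Hamming distances to reference — A: 1; B: 7; C: 2; D: 2; E: 6.
Smallest is A with 1 mismatch.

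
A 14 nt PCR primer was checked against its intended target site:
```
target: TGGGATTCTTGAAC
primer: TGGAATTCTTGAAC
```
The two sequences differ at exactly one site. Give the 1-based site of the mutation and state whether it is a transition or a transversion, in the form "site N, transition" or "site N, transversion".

Site 4 changes G→A. G is a purine and A is a purine, so this is a transition.

site 4, transition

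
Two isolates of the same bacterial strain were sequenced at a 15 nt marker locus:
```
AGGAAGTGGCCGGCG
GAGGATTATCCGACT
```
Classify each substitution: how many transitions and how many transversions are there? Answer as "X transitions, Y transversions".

Mismatches (1-based):
site 1: A→G (purine→purine, transition)
site 2: G→A (purine→purine, transition)
site 4: A→G (purine→purine, transition)
site 6: G→T (purine→pyrimidine, transversion)
site 8: G→A (purine→purine, transition)
site 9: G→T (purine→pyrimidine, transversion)
site 13: G→A (purine→purine, transition)
site 15: G→T (purine→pyrimidine, transversion)

5 transitions, 3 transversions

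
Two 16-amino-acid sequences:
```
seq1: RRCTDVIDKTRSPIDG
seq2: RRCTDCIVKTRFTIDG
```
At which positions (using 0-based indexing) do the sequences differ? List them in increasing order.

Scanning 0-based: 5: V/C; 7: D/V; 11: S/F; 12: P/T.

5, 7, 11, 12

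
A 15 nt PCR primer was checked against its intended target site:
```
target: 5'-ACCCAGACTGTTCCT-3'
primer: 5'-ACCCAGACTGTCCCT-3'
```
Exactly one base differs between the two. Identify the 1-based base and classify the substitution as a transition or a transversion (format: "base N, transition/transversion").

base 12, transition

Base 12 changes T→C. T is a pyrimidine and C is a pyrimidine, so this is a transition.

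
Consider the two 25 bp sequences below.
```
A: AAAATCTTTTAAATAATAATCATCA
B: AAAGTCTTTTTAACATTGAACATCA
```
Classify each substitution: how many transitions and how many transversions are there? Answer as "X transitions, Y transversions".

Mismatches (1-based):
site 4: A→G (purine→purine, transition)
site 11: A→T (purine→pyrimidine, transversion)
site 14: T→C (pyrimidine→pyrimidine, transition)
site 16: A→T (purine→pyrimidine, transversion)
site 18: A→G (purine→purine, transition)
site 20: T→A (pyrimidine→purine, transversion)

3 transitions, 3 transversions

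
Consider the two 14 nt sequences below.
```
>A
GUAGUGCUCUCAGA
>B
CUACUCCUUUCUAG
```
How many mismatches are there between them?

7

The sequences differ at bases 1, 4, 6, 9, 12, 13, 14 (1-based) — 7 in total.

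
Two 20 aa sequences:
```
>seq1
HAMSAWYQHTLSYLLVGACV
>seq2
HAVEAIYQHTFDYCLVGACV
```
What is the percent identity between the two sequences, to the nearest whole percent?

6 positions differ (3, 4, 6, 11, 12, 14), so 14 of 20 match: 14/20 = 70%.

70%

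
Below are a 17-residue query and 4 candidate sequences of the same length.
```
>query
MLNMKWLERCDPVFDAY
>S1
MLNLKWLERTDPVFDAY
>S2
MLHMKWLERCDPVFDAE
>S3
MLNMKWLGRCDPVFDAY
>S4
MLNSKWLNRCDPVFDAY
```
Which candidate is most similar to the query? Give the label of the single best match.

S3

S1 differs at 2 residues; S2 differs at 2 residues; S3 differs at 1 residue; S4 differs at 2 residues. The closest is S3.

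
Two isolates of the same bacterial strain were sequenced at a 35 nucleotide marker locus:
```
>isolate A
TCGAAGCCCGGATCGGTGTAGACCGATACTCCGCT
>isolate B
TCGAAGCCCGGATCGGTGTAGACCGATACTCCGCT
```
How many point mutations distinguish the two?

The two sequences are identical at every position.

0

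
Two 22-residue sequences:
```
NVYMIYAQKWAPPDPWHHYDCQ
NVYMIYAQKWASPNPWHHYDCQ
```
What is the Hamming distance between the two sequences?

The sequences differ at residues 12, 14 (1-based) — 2 in total.

2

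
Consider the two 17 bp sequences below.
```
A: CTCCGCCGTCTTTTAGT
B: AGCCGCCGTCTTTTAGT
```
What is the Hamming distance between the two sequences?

Comparing position by position, 2 positions differ: 1 (C/A), 2 (T/G).

2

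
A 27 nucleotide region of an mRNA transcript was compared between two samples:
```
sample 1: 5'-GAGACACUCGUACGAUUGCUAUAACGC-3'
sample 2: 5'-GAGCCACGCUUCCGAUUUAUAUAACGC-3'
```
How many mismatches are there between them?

Mismatches (1-based): site 4: A→C; site 8: U→G; site 10: G→U; site 12: A→C; site 18: G→U; site 19: C→A.

6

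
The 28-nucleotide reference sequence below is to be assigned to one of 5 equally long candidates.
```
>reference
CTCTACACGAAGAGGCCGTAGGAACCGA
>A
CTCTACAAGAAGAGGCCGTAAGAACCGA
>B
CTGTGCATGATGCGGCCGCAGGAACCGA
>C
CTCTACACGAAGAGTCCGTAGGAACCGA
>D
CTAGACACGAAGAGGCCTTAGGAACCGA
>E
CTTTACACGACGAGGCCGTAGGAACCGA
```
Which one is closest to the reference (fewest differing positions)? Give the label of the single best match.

C

A differs at 2 positions; B differs at 6 positions; C differs at 1 position; D differs at 3 positions; E differs at 2 positions. The closest is C.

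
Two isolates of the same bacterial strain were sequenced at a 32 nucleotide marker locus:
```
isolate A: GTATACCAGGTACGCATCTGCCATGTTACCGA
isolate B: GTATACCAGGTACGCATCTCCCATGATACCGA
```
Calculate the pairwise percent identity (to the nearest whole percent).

94%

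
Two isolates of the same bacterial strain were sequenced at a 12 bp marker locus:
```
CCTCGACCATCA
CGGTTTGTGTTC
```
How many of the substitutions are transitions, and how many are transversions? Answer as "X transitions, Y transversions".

4 transitions, 6 transversions

Mismatches (1-based):
base 2: C→G (pyrimidine→purine, transversion)
base 3: T→G (pyrimidine→purine, transversion)
base 4: C→T (pyrimidine→pyrimidine, transition)
base 5: G→T (purine→pyrimidine, transversion)
base 6: A→T (purine→pyrimidine, transversion)
base 7: C→G (pyrimidine→purine, transversion)
base 8: C→T (pyrimidine→pyrimidine, transition)
base 9: A→G (purine→purine, transition)
base 11: C→T (pyrimidine→pyrimidine, transition)
base 12: A→C (purine→pyrimidine, transversion)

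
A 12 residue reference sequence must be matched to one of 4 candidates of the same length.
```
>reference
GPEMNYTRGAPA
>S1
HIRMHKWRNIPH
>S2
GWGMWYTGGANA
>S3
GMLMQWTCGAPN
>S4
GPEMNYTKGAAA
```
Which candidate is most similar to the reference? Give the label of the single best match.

S4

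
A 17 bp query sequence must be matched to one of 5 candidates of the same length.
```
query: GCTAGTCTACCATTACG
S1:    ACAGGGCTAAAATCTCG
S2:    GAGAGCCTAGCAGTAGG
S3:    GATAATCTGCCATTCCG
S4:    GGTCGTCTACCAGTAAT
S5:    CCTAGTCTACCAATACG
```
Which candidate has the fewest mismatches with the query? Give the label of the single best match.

Hamming distances to query — S1: 8; S2: 6; S3: 4; S4: 5; S5: 2.
Smallest is S5 with 2 mismatches.

S5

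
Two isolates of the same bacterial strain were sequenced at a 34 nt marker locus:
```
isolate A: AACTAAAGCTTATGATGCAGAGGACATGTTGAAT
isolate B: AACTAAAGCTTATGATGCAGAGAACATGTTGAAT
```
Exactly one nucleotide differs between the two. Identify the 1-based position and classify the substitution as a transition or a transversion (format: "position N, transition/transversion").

position 23, transition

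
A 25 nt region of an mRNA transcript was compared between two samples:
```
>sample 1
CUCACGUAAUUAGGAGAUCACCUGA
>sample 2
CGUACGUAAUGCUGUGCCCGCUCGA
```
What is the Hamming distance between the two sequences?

11

The sequences differ at positions 2, 3, 11, 12, 13, 15, 17, 18, 20, 22, 23 (1-based) — 11 in total.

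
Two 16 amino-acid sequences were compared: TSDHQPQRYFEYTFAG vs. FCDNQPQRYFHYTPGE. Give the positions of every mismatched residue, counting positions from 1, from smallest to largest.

1, 2, 4, 11, 14, 15, 16

Differences at position 1 (T→F), position 2 (S→C), position 4 (H→N), position 11 (E→H), position 14 (F→P), position 15 (A→G), position 16 (G→E).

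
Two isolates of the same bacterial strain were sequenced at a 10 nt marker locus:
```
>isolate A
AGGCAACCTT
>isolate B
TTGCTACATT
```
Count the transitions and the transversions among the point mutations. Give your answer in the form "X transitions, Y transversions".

0 transitions, 4 transversions

Transitions (purine↔purine or pyrimidine↔pyrimidine): none.
Transversions (purine↔pyrimidine): 1 A→T, 2 G→T, 5 A→T, 8 C→A.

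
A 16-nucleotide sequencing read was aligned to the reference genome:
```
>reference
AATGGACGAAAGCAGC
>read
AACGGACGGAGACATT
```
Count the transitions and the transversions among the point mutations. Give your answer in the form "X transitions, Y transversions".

Transitions (purine↔purine or pyrimidine↔pyrimidine): 3 T→C, 9 A→G, 11 A→G, 12 G→A, 16 C→T.
Transversions (purine↔pyrimidine): 15 G→T.

5 transitions, 1 transversion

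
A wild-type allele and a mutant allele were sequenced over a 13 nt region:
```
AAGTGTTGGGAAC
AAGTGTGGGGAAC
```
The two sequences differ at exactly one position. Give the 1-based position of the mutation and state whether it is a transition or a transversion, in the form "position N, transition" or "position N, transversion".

The sequences differ only at position 7: T→G (pyrimidine→purine), a transversion.

position 7, transversion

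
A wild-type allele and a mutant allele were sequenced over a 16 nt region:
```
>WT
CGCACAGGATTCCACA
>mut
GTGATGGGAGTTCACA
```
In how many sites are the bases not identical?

7

The sequences differ at sites 1, 2, 3, 5, 6, 10, 12 (1-based) — 7 in total.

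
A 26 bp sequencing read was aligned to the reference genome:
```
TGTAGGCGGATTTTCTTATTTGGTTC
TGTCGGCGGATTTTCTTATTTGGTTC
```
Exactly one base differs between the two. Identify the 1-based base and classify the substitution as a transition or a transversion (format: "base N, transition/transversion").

base 4, transversion

The sequences differ only at base 4: A→C (purine→pyrimidine), a transversion.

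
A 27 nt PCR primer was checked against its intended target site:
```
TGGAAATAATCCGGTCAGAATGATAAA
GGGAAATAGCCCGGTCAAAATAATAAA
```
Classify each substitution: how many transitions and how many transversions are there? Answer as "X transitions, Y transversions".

4 transitions, 1 transversion

Mismatches (1-based):
site 1: T→G (pyrimidine→purine, transversion)
site 9: A→G (purine→purine, transition)
site 10: T→C (pyrimidine→pyrimidine, transition)
site 18: G→A (purine→purine, transition)
site 22: G→A (purine→purine, transition)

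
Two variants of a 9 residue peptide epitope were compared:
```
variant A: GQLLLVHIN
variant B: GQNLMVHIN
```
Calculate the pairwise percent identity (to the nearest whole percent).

Mismatches at positions 3, 5 (1-based): 2 of 9.
Identical positions: 7/9 = 77.78% → 78%.

78%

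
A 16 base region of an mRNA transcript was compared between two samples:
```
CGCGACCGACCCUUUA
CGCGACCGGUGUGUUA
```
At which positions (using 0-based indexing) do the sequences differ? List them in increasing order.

8, 9, 10, 11, 12

Differences at position 8 (A→G), position 9 (C→U), position 10 (C→G), position 11 (C→U), position 12 (U→G).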